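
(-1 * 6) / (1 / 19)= -114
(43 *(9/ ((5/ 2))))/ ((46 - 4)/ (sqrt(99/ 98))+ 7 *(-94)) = -22231/ 94115 - 43 *sqrt(22)/ 13445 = -0.25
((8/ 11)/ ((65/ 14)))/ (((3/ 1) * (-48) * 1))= -7/ 6435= -0.00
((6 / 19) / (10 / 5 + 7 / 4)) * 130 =208 / 19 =10.95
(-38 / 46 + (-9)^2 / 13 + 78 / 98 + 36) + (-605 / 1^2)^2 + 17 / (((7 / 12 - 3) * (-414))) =466602820030 / 1274637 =366067.22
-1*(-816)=816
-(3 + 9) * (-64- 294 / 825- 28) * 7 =2133432 / 275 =7757.93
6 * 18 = 108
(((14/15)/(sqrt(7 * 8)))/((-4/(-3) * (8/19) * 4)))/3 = 19 * sqrt(14)/3840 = 0.02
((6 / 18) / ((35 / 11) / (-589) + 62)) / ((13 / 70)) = 453530 / 15664857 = 0.03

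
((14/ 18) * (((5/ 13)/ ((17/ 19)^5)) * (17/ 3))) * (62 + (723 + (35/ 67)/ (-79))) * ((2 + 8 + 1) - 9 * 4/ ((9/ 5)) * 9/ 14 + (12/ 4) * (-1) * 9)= -66965.72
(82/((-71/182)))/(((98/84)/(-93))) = 1189656/71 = 16755.72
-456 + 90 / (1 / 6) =84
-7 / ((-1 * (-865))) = -7 / 865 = -0.01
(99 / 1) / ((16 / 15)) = 92.81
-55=-55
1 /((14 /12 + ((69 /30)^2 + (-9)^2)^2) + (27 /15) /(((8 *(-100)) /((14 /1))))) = 15000 /111706489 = 0.00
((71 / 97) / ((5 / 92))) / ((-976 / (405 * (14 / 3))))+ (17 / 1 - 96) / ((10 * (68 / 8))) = -27169031 / 1005890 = -27.01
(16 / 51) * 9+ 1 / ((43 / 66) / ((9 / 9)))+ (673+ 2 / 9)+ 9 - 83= 3970957 / 6579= 603.58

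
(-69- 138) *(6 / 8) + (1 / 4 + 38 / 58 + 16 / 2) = -4244 / 29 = -146.34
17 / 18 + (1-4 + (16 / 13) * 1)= -193 / 234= -0.82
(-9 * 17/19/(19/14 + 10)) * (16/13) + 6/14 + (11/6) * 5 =4795865/549822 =8.72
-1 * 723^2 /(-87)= 174243 /29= 6008.38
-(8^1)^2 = -64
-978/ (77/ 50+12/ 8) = -12225/ 38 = -321.71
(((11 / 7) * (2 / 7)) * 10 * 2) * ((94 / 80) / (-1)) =-517 / 49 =-10.55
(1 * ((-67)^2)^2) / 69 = 20151121 / 69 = 292045.23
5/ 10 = 1/ 2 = 0.50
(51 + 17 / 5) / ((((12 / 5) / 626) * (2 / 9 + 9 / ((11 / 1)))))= 1404744 / 103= 13638.29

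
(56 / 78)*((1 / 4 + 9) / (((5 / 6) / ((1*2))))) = 1036 / 65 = 15.94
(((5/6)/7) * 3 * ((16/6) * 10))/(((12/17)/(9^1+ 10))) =16150/63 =256.35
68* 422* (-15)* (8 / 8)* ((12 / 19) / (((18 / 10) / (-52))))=149219200 / 19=7853642.11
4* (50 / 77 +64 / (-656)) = 6968 / 3157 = 2.21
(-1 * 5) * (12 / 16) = -15 / 4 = -3.75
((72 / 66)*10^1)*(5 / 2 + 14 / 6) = 580 / 11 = 52.73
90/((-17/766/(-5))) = 20276.47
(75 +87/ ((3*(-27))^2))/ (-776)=-82027/ 848556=-0.10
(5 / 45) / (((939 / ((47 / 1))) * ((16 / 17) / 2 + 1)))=799 / 211275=0.00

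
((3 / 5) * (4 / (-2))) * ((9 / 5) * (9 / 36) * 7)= -189 / 50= -3.78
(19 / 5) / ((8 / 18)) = 171 / 20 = 8.55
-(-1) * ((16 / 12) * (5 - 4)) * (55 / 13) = 220 / 39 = 5.64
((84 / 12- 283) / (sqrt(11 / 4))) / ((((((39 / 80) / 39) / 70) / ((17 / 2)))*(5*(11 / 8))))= -42040320*sqrt(11) / 121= -1152330.31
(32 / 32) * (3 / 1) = 3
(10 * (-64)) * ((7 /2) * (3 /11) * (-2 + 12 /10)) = 488.73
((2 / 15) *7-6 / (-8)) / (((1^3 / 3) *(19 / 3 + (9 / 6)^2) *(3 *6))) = 101 / 3090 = 0.03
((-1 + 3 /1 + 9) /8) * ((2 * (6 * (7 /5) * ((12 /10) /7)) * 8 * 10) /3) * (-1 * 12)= -6336 /5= -1267.20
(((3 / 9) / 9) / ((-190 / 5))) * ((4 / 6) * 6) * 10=-20 / 513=-0.04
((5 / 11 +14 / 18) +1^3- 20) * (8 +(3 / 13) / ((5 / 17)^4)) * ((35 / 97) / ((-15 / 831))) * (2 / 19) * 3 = 2152582079326 / 494154375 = 4356.09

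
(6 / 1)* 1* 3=18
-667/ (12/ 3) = -667/ 4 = -166.75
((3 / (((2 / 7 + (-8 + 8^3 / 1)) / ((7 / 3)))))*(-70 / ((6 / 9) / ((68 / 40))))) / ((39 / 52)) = -5831 / 1765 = -3.30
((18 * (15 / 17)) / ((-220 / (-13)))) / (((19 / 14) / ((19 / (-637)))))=-27 / 1309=-0.02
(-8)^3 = -512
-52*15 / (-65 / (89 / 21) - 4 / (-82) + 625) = -1423110 / 1112419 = -1.28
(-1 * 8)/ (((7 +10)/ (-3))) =24/ 17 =1.41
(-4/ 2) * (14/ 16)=-7/ 4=-1.75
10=10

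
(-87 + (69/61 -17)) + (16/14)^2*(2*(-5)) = -346515/2989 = -115.93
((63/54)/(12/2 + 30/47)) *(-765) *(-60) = 8066.83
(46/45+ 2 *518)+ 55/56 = 2615771/2520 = 1038.00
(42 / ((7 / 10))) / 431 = 60 / 431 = 0.14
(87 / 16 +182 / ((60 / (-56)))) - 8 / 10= -7931 / 48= -165.23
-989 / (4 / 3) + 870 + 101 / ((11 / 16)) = 12107 / 44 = 275.16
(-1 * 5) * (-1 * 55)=275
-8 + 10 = 2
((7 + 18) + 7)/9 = 32/9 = 3.56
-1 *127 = -127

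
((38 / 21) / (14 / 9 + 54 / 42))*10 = 1140 / 179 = 6.37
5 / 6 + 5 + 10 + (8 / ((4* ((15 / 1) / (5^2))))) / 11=355 / 22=16.14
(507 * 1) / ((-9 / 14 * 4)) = -1183 / 6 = -197.17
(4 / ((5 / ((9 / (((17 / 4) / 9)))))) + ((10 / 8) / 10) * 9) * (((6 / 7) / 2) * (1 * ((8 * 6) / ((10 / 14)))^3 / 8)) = 2827960128 / 10625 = 266160.95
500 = 500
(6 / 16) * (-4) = -3 / 2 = -1.50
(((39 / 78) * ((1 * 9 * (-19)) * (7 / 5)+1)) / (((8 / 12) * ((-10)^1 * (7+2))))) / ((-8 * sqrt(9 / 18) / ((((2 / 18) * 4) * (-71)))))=10579 * sqrt(2) / 1350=11.08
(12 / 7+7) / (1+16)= 61 / 119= 0.51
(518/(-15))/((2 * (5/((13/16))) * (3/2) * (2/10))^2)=-43771/17280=-2.53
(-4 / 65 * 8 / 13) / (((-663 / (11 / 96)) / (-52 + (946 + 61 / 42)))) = 31823 / 5429970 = 0.01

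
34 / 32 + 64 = 1041 / 16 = 65.06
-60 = -60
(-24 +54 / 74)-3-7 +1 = -1194 / 37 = -32.27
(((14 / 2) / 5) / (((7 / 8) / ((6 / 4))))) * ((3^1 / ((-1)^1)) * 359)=-12924 / 5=-2584.80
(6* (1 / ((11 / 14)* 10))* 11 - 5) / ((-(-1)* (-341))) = -17 / 1705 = -0.01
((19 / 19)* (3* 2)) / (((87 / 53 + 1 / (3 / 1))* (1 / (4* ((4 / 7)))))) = 7632 / 1099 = 6.94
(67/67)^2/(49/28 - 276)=-4/1097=-0.00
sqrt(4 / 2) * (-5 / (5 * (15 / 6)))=-0.57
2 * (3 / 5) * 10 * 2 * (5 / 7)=120 / 7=17.14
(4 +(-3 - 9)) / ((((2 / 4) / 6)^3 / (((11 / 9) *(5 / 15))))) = -5632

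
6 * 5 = 30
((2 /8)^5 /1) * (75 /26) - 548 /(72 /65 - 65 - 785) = 476242615 /734529536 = 0.65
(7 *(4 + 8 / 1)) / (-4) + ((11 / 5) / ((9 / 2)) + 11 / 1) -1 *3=-563 / 45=-12.51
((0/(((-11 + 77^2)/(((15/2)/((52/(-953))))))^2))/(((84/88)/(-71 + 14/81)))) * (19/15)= 0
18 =18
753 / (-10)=-753 / 10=-75.30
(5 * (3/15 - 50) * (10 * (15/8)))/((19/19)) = -18675/4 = -4668.75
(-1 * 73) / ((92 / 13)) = -949 / 92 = -10.32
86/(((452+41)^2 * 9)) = 86/2187441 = 0.00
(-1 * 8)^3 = -512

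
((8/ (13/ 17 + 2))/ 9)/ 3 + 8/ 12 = 0.77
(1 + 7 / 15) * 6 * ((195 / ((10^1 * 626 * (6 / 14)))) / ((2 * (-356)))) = -1001 / 1114280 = -0.00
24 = 24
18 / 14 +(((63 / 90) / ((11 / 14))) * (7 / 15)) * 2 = 2.12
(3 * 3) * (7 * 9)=567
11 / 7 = 1.57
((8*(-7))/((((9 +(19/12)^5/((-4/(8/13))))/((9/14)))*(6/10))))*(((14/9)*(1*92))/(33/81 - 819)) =187489935360/133502412223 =1.40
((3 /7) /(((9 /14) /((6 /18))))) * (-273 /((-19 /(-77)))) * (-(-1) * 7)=-98098 /57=-1721.02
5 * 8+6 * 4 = 64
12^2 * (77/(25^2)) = 11088/625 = 17.74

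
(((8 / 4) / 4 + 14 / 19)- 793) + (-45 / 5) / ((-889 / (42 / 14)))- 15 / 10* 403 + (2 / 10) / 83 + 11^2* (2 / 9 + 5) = -48220687906 / 63087885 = -764.34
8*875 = 7000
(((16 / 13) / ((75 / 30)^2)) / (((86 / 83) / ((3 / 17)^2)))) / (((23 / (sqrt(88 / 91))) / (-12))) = -573696*sqrt(2002) / 8453156075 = -0.00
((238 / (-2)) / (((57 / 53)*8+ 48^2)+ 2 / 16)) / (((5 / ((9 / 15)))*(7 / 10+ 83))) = -100912 / 1367932815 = -0.00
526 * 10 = 5260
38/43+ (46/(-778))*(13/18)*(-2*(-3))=31489/50181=0.63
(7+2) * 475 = 4275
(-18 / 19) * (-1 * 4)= 72 / 19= 3.79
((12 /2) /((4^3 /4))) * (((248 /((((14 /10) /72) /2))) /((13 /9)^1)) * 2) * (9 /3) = 3615840 /91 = 39734.51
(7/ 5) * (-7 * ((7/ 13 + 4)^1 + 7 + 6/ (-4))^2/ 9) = -370881/ 3380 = -109.73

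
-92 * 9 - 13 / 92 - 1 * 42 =-80053 / 92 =-870.14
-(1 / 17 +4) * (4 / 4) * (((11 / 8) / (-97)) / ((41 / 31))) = 23529 / 540872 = 0.04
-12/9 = -1.33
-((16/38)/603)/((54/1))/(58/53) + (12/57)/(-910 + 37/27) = -0.00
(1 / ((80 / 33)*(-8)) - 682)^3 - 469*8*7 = -83181643054073697 / 262144000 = -317312786.31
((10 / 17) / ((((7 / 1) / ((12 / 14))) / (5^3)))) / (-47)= -7500 / 39151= -0.19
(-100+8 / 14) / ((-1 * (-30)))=-116 / 35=-3.31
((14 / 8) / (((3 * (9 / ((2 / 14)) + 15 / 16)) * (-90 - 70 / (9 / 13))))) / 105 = -1 / 2199450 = -0.00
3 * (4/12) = 1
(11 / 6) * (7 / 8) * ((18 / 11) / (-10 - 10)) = -21 / 160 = -0.13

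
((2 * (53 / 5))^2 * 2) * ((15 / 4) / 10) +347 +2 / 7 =119764 / 175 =684.37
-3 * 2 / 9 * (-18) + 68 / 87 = 1112 / 87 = 12.78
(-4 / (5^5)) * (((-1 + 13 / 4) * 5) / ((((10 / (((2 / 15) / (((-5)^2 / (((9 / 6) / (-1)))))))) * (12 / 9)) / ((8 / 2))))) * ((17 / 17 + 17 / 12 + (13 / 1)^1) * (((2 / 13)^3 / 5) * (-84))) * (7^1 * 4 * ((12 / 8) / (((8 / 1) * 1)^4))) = -146853 / 439400000000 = -0.00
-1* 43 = -43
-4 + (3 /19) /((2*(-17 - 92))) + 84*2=679285 /4142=164.00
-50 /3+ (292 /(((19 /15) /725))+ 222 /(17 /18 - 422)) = 72193915678 /432003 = 167114.39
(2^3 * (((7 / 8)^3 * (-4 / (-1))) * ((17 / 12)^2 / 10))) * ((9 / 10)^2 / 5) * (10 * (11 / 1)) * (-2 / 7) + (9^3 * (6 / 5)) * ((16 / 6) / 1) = 147897261 / 64000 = 2310.89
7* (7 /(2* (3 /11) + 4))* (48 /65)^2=620928 /105625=5.88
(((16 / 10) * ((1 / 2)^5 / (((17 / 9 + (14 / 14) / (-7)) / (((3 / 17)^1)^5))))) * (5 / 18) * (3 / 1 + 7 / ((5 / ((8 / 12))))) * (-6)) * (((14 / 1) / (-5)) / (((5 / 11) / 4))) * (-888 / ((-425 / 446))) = 278228868624 / 377149515625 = 0.74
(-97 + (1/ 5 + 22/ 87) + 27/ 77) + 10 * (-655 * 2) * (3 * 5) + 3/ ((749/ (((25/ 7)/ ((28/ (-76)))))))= -196596.24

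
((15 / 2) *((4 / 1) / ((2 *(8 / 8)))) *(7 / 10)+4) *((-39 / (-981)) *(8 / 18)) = 754 / 2943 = 0.26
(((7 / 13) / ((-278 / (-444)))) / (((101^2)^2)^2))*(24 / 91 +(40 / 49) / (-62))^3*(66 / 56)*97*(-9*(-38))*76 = 559380636115463492352 / 150671988986653905637370394970261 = 0.00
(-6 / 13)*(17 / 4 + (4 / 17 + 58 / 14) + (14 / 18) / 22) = -408259 / 102102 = -4.00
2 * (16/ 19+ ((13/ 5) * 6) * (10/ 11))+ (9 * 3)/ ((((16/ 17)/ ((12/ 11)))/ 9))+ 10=321.71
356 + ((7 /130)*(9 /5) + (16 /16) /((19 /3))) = 356.25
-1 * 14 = -14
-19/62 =-0.31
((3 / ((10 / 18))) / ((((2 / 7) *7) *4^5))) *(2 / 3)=9 / 5120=0.00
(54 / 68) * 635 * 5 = 85725 / 34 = 2521.32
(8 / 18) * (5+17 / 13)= 328 / 117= 2.80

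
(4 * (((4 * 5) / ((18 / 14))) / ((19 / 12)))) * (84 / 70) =896 / 19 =47.16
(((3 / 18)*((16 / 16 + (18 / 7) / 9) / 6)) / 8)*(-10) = -0.04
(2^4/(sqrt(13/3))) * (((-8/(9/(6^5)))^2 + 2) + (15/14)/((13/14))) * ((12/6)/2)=9937355408 * sqrt(39)/169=367211625.04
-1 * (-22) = 22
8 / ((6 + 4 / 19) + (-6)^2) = 76 / 401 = 0.19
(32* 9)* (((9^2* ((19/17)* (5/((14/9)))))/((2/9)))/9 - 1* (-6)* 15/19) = 97825320/2261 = 43266.40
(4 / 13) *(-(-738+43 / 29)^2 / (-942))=70185674 / 396111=177.19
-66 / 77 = -6 / 7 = -0.86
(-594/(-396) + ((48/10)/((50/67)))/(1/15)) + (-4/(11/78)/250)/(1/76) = 245733/2750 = 89.36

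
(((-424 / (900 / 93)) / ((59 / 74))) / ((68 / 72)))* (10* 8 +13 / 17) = -2003185032 / 426275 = -4699.28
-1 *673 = -673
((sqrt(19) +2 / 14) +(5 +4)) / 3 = sqrt(19) / 3 +64 / 21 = 4.50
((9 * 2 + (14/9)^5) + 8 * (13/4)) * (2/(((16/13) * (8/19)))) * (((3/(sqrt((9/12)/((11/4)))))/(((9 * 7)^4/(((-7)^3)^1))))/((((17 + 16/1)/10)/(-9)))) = 968233825 * sqrt(33)/79550340408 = 0.07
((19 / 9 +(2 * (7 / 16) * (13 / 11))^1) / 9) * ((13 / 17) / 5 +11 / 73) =391087 / 3685770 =0.11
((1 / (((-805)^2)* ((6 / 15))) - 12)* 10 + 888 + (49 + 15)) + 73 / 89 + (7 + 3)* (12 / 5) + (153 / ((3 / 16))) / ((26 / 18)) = 1421.74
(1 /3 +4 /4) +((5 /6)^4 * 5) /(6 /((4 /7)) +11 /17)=380581 /245592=1.55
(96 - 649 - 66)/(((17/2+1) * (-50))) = 619/475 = 1.30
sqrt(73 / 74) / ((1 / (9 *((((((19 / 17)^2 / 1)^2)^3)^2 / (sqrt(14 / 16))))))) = 88177732757295242718893315002578 *sqrt(18907) / 87917205870484483302667566334339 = 137.91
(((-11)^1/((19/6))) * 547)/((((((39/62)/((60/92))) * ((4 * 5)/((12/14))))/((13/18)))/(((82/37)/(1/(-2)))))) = 30590428/113183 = 270.27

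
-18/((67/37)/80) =-53280/67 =-795.22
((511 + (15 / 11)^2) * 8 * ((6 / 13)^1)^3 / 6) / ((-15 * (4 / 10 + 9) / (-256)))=1525088256 / 12494339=122.06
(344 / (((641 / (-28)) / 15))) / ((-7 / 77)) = 1589280 / 641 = 2479.38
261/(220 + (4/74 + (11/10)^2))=965700/818677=1.18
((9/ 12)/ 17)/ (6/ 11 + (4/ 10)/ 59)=9735/ 121856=0.08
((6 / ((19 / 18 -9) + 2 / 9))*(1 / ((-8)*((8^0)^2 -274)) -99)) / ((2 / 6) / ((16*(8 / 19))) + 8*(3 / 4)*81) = 373619520 / 2360847307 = 0.16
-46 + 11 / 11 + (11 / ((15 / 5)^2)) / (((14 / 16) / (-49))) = -1021 / 9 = -113.44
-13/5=-2.60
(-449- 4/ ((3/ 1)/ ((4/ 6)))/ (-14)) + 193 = -16124/ 63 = -255.94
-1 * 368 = -368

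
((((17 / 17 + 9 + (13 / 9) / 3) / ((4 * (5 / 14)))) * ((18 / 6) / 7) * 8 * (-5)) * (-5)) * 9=5660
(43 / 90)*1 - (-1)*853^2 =65484853 / 90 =727609.48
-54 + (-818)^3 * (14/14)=-547343486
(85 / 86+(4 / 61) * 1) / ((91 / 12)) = 33174 / 238693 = 0.14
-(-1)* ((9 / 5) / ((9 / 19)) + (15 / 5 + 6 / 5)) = 8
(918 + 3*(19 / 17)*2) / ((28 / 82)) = 322260 / 119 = 2708.07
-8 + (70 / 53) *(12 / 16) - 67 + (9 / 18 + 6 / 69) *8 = -168987 / 2438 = -69.31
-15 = -15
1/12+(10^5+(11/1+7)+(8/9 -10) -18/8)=1800121/18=100006.72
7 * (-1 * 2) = -14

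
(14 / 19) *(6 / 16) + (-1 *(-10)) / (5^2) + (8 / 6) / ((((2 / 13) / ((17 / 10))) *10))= 12253 / 5700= 2.15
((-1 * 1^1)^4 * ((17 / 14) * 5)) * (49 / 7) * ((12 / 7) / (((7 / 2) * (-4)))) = -255 / 49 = -5.20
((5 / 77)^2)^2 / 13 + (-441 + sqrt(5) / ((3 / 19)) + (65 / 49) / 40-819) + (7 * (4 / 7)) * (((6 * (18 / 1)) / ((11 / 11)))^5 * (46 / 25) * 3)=19 * sqrt(5) / 3 + 29652006965291453997129 / 91397906600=324427638111.63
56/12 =14/3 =4.67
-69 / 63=-23 / 21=-1.10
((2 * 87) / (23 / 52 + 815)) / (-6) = -1508 / 42403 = -0.04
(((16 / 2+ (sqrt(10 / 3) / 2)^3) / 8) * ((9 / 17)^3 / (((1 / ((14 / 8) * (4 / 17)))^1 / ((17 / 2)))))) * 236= 167265 * sqrt(30) / 78608+ 602154 / 4913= 134.22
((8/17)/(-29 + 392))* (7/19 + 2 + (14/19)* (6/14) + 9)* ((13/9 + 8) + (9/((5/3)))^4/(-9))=-283163072/219841875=-1.29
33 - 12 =21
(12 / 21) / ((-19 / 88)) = -352 / 133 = -2.65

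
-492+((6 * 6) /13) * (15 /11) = -488.22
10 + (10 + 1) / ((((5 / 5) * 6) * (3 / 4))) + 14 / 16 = 959 / 72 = 13.32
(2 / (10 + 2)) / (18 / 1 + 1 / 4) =2 / 219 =0.01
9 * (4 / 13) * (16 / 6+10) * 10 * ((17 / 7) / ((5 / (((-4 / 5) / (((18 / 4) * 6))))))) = -20672 / 4095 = -5.05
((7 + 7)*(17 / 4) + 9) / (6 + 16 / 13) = 1781 / 188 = 9.47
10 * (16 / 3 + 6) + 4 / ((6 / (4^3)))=156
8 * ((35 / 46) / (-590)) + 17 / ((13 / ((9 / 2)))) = 207257 / 35282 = 5.87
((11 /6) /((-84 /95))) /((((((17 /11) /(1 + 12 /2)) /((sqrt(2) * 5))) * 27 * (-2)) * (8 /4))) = 57475 * sqrt(2) /132192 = 0.61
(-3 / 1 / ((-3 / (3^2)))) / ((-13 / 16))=-144 / 13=-11.08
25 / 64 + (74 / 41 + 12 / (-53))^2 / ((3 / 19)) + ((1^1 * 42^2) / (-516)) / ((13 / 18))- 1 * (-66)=77.44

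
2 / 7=0.29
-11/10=-1.10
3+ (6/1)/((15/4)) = 23/5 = 4.60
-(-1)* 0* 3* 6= 0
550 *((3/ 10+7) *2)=8030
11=11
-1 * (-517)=517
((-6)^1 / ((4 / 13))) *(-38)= 741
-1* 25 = -25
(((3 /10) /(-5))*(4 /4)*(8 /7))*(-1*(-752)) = -9024 /175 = -51.57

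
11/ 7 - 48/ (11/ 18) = -5927/ 77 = -76.97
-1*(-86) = 86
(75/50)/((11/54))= 81/11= 7.36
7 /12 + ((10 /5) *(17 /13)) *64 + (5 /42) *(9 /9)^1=183551 /1092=168.09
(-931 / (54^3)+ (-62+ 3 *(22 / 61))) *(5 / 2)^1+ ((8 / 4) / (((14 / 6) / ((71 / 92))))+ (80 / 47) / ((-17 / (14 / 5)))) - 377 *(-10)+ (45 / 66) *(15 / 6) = 98398420145911861 / 27183567427632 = 3619.78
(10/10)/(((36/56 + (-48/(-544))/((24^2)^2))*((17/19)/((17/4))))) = 6580224/890557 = 7.39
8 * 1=8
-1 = -1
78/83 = 0.94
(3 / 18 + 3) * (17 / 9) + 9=809 / 54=14.98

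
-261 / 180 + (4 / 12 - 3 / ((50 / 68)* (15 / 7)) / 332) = -139739 / 124500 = -1.12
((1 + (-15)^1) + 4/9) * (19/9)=-2318/81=-28.62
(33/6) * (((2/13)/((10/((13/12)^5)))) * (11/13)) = 265837/2488320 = 0.11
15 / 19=0.79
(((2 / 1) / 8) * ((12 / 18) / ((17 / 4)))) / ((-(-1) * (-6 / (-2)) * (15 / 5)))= 2 / 459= 0.00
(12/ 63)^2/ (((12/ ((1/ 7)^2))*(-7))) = -4/ 453789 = -0.00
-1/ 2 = -0.50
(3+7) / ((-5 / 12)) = -24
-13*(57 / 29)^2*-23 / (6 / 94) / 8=15219399 / 6728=2262.10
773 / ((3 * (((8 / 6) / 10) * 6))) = 3865 / 12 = 322.08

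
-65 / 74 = -0.88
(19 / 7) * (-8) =-152 / 7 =-21.71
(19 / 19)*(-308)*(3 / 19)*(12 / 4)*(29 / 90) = -47.01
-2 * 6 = -12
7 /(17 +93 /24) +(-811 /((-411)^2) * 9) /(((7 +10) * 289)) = 5163741995 /15399420199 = 0.34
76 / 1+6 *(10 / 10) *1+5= 87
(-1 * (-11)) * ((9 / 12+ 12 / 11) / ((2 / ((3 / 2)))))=243 / 16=15.19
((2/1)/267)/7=2/1869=0.00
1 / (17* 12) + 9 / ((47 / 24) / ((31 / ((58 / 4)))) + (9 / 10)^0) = 2734819 / 581604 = 4.70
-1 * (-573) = 573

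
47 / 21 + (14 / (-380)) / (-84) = 11909 / 5320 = 2.24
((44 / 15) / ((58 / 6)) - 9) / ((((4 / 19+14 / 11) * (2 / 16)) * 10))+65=6777277 / 112375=60.31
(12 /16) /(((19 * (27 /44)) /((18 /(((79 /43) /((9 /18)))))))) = 473 /1501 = 0.32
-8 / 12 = -2 / 3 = -0.67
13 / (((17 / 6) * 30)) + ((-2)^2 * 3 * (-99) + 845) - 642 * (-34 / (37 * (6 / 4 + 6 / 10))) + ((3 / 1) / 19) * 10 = -25239932 / 418285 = -60.34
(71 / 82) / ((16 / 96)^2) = 1278 / 41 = 31.17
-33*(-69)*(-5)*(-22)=250470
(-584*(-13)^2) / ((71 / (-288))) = 400344.34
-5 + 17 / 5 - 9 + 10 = -3 / 5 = -0.60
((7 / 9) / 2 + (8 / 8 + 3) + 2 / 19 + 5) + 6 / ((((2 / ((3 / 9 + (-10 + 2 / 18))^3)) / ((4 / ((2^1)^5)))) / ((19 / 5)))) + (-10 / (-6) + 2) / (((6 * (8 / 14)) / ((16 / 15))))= -56913041 / 46170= -1232.68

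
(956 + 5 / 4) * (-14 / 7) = -3829 / 2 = -1914.50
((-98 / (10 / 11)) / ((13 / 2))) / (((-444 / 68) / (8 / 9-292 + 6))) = -47024516 / 64935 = -724.18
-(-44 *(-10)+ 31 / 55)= -24231 / 55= -440.56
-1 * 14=-14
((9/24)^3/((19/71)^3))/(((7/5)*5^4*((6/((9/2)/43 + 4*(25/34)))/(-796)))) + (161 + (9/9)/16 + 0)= 358930605093747/2246240192000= 159.79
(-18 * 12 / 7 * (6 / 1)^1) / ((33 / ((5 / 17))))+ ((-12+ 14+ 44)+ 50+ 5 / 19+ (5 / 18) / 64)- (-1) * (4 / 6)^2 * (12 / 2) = 2787323459 / 28651392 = 97.28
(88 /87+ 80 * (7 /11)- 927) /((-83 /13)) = 137.06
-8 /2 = -4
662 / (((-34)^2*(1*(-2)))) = -331 / 1156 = -0.29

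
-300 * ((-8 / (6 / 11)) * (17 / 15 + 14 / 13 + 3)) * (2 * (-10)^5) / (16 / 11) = -3152205128.21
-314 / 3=-104.67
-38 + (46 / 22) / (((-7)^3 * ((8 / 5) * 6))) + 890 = 154300493 / 181104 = 852.00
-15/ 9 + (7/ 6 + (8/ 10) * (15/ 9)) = 5/ 6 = 0.83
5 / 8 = 0.62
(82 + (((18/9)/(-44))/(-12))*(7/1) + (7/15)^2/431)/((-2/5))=-700002187/3413520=-205.07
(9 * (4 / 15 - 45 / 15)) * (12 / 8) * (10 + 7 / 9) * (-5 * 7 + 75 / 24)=202827 / 16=12676.69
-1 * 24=-24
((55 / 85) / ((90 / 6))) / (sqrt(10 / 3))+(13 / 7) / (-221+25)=-13 / 1372+11 * sqrt(30) / 2550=0.01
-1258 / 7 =-179.71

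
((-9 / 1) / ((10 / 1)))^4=6561 / 10000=0.66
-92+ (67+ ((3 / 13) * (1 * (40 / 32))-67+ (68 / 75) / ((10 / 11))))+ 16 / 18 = -5254781 / 58500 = -89.83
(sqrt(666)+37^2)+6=3 *sqrt(74)+1375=1400.81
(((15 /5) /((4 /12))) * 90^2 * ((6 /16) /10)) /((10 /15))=4100.62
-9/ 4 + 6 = 15/ 4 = 3.75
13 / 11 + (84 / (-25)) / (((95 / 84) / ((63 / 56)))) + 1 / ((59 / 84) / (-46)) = -104277137 / 1541375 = -67.65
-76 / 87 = -0.87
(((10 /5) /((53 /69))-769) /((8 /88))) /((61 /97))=-43340473 /3233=-13405.65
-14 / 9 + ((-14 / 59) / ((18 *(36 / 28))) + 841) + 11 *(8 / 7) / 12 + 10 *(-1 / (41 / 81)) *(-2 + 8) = 990200578 / 1371573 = 721.95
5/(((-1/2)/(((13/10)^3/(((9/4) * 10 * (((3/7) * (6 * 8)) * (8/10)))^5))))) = -36924979/11699707008201523200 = -0.00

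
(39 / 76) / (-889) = -39 / 67564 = -0.00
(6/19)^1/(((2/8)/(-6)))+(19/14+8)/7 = -11623/1862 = -6.24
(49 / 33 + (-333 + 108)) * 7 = -51632 / 33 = -1564.61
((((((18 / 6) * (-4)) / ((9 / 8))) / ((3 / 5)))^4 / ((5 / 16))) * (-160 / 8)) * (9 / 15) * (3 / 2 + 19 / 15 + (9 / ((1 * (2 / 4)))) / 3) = -220620390400 / 6561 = -33626031.15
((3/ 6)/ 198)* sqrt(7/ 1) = sqrt(7)/ 396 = 0.01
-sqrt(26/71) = -sqrt(1846)/71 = -0.61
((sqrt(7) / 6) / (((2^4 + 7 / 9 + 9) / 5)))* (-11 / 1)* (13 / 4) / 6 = -715* sqrt(7) / 3712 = -0.51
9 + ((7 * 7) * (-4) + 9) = -178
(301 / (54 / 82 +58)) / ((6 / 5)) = 12341 / 2886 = 4.28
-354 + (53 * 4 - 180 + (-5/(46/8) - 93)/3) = -24377/69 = -353.29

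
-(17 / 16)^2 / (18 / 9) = -289 / 512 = -0.56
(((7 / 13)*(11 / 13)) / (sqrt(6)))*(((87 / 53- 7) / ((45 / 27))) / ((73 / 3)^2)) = -98406*sqrt(6) / 238659265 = -0.00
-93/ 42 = -2.21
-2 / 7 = -0.29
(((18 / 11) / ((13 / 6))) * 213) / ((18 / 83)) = 106074 / 143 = 741.78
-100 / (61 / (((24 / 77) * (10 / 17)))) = -24000 / 79849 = -0.30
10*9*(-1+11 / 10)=9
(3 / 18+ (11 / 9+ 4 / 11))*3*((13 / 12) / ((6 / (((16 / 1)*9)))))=4511 / 33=136.70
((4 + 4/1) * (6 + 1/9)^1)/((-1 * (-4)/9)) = 110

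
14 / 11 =1.27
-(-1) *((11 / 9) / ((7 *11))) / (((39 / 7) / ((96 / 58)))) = 16 / 3393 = 0.00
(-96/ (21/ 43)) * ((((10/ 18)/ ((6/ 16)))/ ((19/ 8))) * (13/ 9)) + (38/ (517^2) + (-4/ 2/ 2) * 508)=-5918368475146/ 8638513191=-685.11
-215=-215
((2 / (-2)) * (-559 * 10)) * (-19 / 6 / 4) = -53105 / 12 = -4425.42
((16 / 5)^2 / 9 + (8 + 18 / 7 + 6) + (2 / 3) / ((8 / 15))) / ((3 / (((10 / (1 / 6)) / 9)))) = 119443 / 2835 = 42.13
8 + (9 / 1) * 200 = 1808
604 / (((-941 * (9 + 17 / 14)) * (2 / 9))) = -0.28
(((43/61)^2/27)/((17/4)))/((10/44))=162712/8539695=0.02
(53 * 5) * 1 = 265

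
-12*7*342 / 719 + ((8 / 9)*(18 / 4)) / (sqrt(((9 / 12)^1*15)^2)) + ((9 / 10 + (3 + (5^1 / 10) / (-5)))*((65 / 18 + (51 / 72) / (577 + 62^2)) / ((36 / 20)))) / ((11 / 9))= -38177521403 / 1144331640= -33.36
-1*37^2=-1369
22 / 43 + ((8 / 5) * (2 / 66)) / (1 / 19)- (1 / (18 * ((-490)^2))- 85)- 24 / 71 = 12495715674137 / 145139009400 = 86.09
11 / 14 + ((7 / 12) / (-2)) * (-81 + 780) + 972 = 43059 / 56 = 768.91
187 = 187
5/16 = 0.31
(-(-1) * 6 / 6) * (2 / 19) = 2 / 19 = 0.11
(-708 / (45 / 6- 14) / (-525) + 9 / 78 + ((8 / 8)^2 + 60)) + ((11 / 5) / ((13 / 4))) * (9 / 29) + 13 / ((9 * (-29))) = 72521521 / 1187550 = 61.07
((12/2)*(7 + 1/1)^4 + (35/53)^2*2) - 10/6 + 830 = 25405.21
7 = 7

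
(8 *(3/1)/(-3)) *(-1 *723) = 5784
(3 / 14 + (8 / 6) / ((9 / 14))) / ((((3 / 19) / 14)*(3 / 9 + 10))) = 16435 / 837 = 19.64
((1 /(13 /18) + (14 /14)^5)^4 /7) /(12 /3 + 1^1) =923521 /999635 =0.92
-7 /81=-0.09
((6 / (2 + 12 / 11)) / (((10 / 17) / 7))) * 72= 8316 / 5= 1663.20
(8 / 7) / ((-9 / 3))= -8 / 21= -0.38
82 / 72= 41 / 36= 1.14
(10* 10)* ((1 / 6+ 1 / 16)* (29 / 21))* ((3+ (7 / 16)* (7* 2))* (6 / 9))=582175 / 3024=192.52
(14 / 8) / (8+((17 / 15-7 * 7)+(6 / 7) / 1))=-735 / 16384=-0.04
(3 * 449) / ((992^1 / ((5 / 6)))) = 2245 / 1984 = 1.13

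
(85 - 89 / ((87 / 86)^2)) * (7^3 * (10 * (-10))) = 510349700 / 7569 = 67426.30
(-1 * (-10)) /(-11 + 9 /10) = -100 /101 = -0.99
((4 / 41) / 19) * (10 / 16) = 5 / 1558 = 0.00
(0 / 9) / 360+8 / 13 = 8 / 13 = 0.62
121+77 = 198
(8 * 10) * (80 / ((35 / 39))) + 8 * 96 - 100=7799.43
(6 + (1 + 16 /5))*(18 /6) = 153 /5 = 30.60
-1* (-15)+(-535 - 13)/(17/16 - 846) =211553/13519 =15.65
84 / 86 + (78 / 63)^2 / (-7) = 100586 / 132741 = 0.76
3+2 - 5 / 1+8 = 8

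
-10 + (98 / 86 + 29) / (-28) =-3334 / 301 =-11.08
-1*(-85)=85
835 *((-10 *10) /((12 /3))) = -20875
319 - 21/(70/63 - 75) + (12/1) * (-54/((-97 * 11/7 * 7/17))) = 33410764/101365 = 329.61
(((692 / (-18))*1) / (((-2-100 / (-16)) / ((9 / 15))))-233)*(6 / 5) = -121598 / 425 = -286.11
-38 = -38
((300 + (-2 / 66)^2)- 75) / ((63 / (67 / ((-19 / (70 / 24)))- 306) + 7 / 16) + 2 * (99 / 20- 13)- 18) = -1413564795040 / 212735528181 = -6.64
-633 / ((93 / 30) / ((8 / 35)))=-10128 / 217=-46.67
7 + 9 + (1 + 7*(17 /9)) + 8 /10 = 1396 /45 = 31.02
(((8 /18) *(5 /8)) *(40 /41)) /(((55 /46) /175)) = 161000 /4059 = 39.66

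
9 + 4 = 13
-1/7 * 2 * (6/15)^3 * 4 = -64/875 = -0.07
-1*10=-10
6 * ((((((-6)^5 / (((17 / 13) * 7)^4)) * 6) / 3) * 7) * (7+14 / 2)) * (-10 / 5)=10660336128 / 4092529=2604.83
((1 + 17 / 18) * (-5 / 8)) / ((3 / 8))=-175 / 54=-3.24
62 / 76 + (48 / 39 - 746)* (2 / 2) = -367513 / 494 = -743.95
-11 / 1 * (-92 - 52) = 1584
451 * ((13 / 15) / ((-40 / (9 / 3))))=-29.32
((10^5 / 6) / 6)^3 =21433470507.54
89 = 89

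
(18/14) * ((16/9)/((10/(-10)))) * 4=-64/7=-9.14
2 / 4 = 1 / 2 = 0.50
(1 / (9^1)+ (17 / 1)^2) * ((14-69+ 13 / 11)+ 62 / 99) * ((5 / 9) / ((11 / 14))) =-959149240 / 88209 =-10873.60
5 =5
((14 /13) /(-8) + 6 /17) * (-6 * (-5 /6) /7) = 965 /6188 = 0.16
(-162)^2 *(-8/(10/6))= -629856/5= -125971.20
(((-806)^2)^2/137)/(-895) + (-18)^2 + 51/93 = -13081601277861/3801065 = -3441562.11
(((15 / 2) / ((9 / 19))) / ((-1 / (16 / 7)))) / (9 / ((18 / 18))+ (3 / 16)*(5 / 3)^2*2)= -6080 / 1687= -3.60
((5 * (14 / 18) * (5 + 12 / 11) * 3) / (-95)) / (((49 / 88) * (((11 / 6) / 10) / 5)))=-53600 / 1463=-36.64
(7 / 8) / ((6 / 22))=77 / 24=3.21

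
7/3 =2.33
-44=-44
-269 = -269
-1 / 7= -0.14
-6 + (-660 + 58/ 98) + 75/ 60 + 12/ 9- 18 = -400325/ 588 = -680.82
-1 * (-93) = 93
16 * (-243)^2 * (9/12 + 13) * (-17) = -220843260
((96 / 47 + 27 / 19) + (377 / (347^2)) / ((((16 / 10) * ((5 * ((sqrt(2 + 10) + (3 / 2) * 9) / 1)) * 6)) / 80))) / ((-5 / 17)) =-1437359914893 / 122041143995 + 51272 * sqrt(3) / 245995587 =-11.78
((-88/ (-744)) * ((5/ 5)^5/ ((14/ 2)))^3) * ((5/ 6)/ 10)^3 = 0.00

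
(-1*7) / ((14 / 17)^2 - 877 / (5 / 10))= 2023 / 506710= 0.00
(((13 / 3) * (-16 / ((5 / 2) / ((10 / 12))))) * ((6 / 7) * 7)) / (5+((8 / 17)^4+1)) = -22.92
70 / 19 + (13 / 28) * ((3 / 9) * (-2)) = 3.37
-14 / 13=-1.08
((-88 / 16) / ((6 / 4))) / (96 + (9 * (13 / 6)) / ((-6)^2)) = -88 / 2317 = -0.04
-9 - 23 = -32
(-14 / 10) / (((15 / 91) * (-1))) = 637 / 75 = 8.49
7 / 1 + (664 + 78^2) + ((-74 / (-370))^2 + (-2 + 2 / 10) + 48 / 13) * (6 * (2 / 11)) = 24156661 / 3575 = 6757.11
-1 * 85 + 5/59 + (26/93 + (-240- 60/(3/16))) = -3537116/5487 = -644.64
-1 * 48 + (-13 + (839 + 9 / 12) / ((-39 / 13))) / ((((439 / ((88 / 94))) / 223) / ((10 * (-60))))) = 1723468616 / 20633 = 83529.72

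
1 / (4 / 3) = 3 / 4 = 0.75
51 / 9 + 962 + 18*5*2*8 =7223 / 3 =2407.67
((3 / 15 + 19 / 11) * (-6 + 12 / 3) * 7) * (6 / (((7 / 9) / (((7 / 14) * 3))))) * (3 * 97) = -4997052 / 55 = -90855.49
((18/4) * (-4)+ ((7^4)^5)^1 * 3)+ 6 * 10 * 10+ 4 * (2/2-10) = 239376798892836549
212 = 212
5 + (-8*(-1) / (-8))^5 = 4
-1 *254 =-254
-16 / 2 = -8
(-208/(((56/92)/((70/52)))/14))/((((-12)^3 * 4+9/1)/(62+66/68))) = 6894020/117351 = 58.75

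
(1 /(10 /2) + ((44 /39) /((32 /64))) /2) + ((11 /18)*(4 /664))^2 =770804297 /580329360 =1.33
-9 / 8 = -1.12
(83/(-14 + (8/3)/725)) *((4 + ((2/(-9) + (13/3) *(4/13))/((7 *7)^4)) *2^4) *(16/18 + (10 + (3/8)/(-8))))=-19497355306050875/75812575122144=-257.18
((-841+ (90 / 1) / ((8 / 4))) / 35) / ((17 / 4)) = -3184 / 595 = -5.35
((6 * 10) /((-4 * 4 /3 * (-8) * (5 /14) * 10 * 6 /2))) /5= 21 /800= 0.03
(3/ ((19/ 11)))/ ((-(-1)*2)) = 33/ 38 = 0.87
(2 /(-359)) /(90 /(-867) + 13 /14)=-8092 /1197983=-0.01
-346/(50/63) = -10899/25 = -435.96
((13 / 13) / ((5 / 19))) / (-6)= -19 / 30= -0.63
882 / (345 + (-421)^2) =0.00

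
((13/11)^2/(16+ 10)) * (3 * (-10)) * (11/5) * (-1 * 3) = 117/11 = 10.64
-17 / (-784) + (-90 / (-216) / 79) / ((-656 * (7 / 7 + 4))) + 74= 2255626595 / 30472512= 74.02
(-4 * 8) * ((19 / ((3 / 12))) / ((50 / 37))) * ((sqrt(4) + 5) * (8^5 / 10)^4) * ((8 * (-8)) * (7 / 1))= 10166959889713166792261632 / 15625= 650685432941642674704.74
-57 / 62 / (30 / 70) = -133 / 62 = -2.15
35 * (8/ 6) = 140/ 3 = 46.67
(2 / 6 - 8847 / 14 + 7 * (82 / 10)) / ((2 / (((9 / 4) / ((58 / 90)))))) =-3255687 / 3248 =-1002.37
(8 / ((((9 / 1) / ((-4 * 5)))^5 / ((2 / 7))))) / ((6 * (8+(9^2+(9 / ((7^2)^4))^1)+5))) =-21082700800000 / 95994418652541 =-0.22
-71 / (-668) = 71 / 668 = 0.11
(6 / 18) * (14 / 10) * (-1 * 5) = -7 / 3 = -2.33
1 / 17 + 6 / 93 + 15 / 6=2765 / 1054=2.62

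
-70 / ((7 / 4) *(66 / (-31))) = 620 / 33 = 18.79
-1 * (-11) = 11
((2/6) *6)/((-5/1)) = -2/5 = -0.40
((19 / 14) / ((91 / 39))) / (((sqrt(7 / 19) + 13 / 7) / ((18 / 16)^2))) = 380133 / 856576 - 1539 * sqrt(133) / 122368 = 0.30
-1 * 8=-8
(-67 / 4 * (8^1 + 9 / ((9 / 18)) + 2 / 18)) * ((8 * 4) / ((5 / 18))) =-50384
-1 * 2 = -2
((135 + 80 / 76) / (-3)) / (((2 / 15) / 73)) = -943525 / 38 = -24829.61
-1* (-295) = 295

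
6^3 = 216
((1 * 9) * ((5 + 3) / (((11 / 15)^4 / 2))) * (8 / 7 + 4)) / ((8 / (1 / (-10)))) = -3280500 / 102487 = -32.01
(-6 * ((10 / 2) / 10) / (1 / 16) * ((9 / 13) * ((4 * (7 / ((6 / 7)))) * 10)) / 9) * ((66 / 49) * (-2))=42240 / 13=3249.23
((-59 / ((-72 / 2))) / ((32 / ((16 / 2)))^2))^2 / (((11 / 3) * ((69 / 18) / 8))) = 3481 / 582912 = 0.01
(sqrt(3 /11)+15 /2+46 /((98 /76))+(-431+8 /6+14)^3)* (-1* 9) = 190031315617 /294 - 9* sqrt(33) /11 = 646365014.41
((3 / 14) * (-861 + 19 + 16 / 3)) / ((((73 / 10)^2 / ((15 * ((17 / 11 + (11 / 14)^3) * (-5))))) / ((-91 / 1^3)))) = -1874868815625 / 40212634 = -46623.87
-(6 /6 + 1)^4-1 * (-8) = -8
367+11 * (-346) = -3439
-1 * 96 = -96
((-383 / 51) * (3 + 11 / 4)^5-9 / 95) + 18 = -234097507031 / 4961280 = -47184.90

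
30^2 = 900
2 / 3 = 0.67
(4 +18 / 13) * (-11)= -770 / 13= -59.23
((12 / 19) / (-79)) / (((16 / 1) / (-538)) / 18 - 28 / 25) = 181575 / 25474972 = 0.01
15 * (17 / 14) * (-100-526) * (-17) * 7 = 1356855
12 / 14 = 6 / 7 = 0.86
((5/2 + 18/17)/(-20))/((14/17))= -121/560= -0.22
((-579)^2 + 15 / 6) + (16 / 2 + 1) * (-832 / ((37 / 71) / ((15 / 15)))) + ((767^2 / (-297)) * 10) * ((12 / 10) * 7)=1131792769 / 7326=154489.87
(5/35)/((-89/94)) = -0.15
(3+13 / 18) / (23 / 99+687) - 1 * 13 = -1768199 / 136072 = -12.99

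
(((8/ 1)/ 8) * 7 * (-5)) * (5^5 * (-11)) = 1203125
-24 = -24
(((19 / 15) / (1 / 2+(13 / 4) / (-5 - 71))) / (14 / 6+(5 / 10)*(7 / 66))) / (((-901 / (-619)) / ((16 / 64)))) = 39328784 / 197251425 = 0.20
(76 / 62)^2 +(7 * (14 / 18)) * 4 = 201352 / 8649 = 23.28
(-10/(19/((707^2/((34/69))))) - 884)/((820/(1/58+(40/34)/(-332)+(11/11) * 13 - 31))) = 254257228126831/21675612680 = 11730.11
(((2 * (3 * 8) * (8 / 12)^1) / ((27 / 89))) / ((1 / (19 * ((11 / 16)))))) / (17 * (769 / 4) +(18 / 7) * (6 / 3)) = 1041656 / 2474685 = 0.42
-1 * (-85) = 85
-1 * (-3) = 3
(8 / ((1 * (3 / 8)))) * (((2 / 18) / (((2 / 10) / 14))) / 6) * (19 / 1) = 42560 / 81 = 525.43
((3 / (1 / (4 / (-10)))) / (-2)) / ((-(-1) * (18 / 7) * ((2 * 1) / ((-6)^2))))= 4.20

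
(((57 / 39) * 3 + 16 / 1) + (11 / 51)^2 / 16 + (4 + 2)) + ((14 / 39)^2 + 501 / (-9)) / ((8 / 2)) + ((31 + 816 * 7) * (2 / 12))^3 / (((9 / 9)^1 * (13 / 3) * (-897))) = -109476326938301 / 485284176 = -225592.20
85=85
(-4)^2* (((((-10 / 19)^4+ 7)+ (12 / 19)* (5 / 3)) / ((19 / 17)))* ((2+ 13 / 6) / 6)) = 1801025900 / 22284891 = 80.82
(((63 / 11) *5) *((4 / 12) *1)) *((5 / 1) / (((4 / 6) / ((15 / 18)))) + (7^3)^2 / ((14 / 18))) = 5775735 / 4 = 1443933.75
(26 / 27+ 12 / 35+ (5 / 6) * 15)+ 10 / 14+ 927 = 941.52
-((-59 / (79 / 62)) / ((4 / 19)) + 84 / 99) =1142359 / 5214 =219.09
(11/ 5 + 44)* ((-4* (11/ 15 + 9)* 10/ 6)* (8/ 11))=-32704/ 15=-2180.27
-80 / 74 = -40 / 37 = -1.08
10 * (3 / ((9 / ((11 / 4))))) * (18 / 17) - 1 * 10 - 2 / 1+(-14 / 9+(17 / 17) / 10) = -5737 / 1530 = -3.75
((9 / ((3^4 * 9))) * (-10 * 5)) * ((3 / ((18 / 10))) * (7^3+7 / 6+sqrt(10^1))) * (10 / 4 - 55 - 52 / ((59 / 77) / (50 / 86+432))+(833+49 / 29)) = 175193806375 * sqrt(10) / 5959413+6131783223125 / 606042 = 10210717.03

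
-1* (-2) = 2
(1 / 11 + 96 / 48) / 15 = 23 / 165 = 0.14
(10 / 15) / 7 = 2 / 21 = 0.10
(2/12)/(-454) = -1/2724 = -0.00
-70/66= -35/33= -1.06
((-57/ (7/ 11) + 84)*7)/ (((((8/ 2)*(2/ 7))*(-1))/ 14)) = 1911/ 4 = 477.75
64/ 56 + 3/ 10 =101/ 70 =1.44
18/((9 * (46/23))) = 1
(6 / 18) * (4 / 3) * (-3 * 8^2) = -256 / 3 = -85.33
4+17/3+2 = 35/3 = 11.67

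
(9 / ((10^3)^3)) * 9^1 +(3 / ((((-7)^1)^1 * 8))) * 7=-374999919 / 1000000000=-0.37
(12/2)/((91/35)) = 30/13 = 2.31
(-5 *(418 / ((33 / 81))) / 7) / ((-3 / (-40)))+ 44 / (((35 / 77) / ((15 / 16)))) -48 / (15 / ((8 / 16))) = -1355519 / 140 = -9682.28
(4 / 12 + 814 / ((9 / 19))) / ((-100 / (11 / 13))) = -170159 / 11700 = -14.54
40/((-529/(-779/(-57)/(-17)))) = 1640/26979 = 0.06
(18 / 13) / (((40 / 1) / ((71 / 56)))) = 639 / 14560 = 0.04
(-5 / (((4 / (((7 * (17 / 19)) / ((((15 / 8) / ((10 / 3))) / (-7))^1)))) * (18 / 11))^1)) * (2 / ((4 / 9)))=45815 / 171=267.92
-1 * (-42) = 42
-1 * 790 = -790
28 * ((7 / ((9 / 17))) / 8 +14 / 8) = 95.28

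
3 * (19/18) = 19/6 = 3.17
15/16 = 0.94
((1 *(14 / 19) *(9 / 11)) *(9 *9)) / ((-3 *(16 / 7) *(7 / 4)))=-1701 / 418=-4.07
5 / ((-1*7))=-5 / 7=-0.71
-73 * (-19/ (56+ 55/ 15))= 4161/ 179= 23.25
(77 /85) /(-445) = -77 /37825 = -0.00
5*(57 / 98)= 285 / 98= 2.91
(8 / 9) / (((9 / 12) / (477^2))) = 269664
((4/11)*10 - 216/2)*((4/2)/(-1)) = 2296/11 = 208.73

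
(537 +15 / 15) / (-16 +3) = -538 / 13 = -41.38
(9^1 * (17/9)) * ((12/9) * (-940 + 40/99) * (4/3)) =-25301440/891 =-28396.68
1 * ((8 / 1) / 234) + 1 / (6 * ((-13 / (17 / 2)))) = -35 / 468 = -0.07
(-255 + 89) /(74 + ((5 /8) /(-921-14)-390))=248336 /472737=0.53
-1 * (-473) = 473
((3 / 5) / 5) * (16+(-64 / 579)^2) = 5367952 / 2793675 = 1.92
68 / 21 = 3.24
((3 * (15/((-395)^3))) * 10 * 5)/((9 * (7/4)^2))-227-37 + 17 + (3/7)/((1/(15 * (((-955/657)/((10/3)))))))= -881106550299/3527201006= -249.80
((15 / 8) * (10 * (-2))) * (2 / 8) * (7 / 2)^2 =-114.84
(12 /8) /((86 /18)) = 27 /86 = 0.31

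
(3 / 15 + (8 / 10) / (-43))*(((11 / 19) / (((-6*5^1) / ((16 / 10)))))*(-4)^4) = -1.43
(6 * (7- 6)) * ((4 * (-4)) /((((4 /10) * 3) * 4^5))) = -5 /64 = -0.08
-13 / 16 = -0.81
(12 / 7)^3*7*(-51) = -88128 / 49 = -1798.53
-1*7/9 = -0.78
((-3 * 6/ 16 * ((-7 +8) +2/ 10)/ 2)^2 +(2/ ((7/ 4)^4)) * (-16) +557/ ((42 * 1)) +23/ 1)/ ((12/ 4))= 383840587/ 34574400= 11.10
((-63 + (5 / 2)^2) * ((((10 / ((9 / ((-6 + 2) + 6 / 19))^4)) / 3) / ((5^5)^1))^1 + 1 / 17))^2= 339394872500098384090801 / 30424904099369473554576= 11.16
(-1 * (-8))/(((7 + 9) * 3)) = 0.17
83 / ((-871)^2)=83 / 758641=0.00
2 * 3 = 6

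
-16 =-16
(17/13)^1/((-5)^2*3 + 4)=17/1027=0.02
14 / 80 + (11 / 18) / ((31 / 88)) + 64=735553 / 11160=65.91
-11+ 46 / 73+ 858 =61877 / 73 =847.63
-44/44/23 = -1/23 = -0.04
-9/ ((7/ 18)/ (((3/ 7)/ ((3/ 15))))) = -2430/ 49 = -49.59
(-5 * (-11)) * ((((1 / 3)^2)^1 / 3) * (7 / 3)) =385 / 81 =4.75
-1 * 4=-4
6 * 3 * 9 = 162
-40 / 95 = -8 / 19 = -0.42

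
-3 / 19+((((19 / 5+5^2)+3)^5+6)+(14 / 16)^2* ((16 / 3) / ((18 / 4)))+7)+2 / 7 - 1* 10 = 32518885.57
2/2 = 1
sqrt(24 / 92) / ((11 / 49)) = 49*sqrt(138) / 253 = 2.28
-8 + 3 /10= -77 /10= -7.70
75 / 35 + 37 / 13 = 454 / 91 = 4.99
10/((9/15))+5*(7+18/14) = 1220/21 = 58.10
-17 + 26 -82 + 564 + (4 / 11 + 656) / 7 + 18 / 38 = 856206 / 1463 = 585.24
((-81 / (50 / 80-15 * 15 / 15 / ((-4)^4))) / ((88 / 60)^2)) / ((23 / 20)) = -4665600 / 80707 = -57.81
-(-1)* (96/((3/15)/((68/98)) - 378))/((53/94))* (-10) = 4.51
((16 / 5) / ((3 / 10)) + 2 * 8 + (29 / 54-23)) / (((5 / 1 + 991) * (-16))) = -227 / 860544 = -0.00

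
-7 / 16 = -0.44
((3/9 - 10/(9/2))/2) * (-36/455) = 34/455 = 0.07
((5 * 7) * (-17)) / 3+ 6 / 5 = -2957 / 15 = -197.13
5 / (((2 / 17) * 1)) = 85 / 2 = 42.50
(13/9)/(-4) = -13/36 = -0.36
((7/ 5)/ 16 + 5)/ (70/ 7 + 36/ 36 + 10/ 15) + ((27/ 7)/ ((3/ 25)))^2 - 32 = 1001.60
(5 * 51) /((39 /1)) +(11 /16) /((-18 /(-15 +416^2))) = -24720383 /3744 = -6602.67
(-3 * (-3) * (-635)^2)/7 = 3629025/7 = 518432.14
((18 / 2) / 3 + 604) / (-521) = -607 / 521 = -1.17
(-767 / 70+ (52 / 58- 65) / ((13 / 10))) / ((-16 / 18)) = 1101087 / 16240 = 67.80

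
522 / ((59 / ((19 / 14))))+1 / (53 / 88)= 299171 / 21889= 13.67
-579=-579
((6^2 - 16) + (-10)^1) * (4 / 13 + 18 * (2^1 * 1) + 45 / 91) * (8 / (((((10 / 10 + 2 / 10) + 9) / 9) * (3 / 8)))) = 630400 / 91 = 6927.47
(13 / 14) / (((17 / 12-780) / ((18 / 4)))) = -0.01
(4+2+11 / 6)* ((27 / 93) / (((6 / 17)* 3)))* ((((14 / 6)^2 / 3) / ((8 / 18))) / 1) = 39151 / 4464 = 8.77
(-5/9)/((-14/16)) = 40/63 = 0.63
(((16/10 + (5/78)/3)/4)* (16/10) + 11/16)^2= 1.79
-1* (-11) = 11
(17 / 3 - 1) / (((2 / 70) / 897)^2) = 4599681450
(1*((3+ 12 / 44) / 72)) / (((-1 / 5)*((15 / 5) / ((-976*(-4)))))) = -9760 / 33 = -295.76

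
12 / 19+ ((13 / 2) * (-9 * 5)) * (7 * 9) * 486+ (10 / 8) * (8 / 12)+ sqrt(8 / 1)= -1020957043 / 114+ 2 * sqrt(2)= -8955760.71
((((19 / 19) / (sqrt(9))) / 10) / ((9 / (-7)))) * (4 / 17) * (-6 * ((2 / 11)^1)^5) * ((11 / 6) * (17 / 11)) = 0.00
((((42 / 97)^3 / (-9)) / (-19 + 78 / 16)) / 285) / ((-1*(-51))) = 21952 / 499674777405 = 0.00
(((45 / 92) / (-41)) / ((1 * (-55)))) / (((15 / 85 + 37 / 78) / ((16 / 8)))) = 5967 / 8951899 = 0.00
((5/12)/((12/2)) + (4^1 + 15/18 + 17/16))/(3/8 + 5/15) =859/102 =8.42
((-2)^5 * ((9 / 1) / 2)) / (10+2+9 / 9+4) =-144 / 17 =-8.47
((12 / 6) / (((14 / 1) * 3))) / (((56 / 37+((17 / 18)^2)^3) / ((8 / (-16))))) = -209742048 / 19584422179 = -0.01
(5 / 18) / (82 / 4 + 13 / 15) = 0.01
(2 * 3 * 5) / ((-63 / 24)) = -80 / 7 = -11.43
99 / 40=2.48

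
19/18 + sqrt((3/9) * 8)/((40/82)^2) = 19/18 + 1681 * sqrt(6)/600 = 7.92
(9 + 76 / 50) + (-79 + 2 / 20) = -3419 / 50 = -68.38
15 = 15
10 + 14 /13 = 144 /13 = 11.08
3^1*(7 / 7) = 3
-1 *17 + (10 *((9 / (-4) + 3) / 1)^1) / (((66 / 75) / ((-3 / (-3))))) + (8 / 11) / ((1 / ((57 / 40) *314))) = 69727 / 220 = 316.94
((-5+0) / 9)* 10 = -50 / 9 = -5.56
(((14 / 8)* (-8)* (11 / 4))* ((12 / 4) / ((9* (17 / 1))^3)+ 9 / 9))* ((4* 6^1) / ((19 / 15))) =-729.47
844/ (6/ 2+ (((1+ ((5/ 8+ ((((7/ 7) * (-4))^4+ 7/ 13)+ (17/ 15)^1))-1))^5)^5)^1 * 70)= 5681426668204254456156330744028929973092604511441695801344000000000000000000000000/ 946647796356212417636694792947185283009443893925423629013572151026416720438068921292326132262097665391950721779719629483670464697119539460601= 0.00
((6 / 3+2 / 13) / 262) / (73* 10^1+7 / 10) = 140 / 12443821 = 0.00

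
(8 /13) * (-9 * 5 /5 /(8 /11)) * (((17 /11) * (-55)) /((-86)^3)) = -8415 /8268728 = -0.00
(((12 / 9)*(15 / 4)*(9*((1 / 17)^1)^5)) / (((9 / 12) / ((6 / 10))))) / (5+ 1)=6 / 1419857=0.00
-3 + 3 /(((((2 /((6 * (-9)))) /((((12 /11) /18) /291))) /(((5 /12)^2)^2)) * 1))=-3688177 /1229184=-3.00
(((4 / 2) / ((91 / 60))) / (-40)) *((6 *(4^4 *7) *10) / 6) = -7680 / 13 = -590.77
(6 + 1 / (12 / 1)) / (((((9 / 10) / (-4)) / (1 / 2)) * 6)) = -365 / 162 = -2.25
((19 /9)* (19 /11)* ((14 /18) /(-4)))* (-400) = 252700 /891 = 283.61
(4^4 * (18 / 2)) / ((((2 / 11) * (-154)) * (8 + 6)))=-288 / 49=-5.88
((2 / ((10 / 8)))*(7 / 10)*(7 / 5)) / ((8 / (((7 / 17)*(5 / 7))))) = 49 / 850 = 0.06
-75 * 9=-675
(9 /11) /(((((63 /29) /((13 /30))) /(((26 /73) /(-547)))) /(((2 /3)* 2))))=-19604 /138360915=-0.00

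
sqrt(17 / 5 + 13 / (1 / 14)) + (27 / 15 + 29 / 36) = 469 / 180 + 3 * sqrt(515) / 5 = 16.22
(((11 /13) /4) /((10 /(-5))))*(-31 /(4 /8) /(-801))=-341 /41652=-0.01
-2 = -2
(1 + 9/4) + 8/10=81/20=4.05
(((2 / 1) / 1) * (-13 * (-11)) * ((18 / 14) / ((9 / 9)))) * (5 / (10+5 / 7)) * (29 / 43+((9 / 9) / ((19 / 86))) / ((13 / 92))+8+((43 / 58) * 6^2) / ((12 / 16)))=13091.88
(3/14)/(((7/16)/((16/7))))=384/343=1.12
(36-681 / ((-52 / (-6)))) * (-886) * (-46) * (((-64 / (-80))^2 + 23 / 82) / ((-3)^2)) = -57679929 / 325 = -177476.70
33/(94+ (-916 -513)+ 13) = -33/1322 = -0.02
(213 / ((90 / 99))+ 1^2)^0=1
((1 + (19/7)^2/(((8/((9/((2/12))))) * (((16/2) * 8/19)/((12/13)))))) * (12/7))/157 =1789041/11201008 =0.16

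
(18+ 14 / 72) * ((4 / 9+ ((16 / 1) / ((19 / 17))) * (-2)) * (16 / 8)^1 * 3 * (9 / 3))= -1578550 / 171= -9231.29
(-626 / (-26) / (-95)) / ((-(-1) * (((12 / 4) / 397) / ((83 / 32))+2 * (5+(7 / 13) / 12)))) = -0.03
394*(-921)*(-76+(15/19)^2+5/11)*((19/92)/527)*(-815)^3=-5767588616937.25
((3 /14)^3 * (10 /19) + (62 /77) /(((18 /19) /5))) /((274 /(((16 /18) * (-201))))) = -735696515 /265170213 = -2.77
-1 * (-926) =926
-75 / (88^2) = -75 / 7744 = -0.01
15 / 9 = 5 / 3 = 1.67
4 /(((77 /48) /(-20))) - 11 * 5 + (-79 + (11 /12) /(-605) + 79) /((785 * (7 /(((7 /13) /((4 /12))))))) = -1648107507 /15715700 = -104.87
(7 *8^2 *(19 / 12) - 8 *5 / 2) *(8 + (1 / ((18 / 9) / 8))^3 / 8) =33088 / 3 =11029.33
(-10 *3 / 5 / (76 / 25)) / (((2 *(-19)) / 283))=21225 / 1444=14.70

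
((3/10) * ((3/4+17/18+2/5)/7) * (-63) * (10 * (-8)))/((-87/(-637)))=16562/5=3312.40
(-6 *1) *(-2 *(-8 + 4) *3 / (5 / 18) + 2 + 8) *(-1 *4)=2313.60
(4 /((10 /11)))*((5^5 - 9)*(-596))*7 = -285998944 /5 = -57199788.80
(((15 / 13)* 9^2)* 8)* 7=68040 / 13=5233.85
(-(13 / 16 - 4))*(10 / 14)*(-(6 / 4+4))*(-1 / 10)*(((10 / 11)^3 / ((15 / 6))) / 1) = 1275 / 3388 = 0.38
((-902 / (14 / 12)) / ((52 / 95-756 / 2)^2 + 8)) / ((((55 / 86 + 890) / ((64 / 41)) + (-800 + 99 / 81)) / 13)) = 238284259200 / 770867436838289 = 0.00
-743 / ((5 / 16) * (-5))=475.52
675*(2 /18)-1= 74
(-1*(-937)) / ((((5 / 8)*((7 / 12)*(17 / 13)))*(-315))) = -389792 / 62475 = -6.24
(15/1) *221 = 3315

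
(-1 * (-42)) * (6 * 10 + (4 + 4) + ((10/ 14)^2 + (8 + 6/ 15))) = 113058/ 35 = 3230.23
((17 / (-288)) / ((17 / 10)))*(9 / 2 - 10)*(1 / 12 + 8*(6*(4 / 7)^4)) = 8242135 / 8297856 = 0.99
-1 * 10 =-10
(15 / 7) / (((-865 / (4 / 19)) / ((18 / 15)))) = -72 / 115045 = -0.00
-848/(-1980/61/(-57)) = -245708/165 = -1489.14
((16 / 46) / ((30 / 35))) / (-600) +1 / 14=2563 / 36225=0.07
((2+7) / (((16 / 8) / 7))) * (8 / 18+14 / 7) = 77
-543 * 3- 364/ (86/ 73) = -83333/ 43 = -1937.98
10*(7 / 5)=14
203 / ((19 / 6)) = 1218 / 19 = 64.11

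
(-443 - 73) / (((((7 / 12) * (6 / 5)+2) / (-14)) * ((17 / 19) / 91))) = 41634320 / 153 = 272119.74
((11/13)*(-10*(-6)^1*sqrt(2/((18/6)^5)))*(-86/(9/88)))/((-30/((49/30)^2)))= 99939224*sqrt(6)/710775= 344.41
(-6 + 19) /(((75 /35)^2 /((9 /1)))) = 637 /25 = 25.48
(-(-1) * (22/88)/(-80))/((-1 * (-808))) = -1/258560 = -0.00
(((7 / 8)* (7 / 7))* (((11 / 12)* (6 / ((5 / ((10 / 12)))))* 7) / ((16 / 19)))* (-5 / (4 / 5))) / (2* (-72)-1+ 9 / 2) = 256025 / 863232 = 0.30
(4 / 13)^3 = 64 / 2197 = 0.03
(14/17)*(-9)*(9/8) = -567/68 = -8.34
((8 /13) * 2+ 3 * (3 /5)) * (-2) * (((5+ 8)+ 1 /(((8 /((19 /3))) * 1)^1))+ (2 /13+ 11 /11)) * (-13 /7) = 918611 /5460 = 168.24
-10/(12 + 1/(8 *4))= -64/77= -0.83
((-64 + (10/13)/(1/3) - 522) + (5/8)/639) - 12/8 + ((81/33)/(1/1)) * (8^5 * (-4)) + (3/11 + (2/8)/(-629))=-148199726347663/459809064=-322307.10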